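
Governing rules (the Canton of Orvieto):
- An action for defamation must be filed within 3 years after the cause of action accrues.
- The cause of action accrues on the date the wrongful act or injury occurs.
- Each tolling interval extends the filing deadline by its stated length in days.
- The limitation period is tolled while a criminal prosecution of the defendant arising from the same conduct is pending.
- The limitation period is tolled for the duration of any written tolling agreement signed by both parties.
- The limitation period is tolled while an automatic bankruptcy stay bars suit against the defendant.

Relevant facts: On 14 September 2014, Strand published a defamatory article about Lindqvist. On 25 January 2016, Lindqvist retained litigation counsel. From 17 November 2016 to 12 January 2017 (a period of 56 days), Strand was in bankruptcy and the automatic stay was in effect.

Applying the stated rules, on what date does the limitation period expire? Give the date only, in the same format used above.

The cause of action accrued on 14 September 2014, the date of the act.
Adding the 3 years base period to 14 September 2014 gives a deadline of 14 September 2017, before any tolling.
Because the automatic bankruptcy stay ran from 17 November 2016 to 12 January 2017, the deadline is extended by 56 days to 9 November 2017.
Nothing else in the chronology tolls or restarts the period.

9 November 2017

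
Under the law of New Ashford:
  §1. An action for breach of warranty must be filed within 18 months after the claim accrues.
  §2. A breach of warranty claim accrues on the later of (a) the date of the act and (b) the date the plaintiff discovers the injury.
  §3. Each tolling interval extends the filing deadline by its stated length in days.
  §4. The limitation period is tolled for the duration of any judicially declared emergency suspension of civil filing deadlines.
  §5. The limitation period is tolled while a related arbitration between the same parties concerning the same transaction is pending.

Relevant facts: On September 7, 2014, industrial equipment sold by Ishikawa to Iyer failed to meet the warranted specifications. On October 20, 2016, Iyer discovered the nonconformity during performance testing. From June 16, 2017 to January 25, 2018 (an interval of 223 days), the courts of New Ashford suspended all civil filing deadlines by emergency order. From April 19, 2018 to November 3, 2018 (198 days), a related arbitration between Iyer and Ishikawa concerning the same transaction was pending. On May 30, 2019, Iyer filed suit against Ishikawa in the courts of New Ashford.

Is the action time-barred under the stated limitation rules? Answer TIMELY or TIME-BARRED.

Because discovery on October 20, 2016 post-dates the September 7, 2014 act, accrual under the later-of rule falls on October 20, 2016.
18 months from October 20, 2016 is April 20, 2018.
Because the emergency suspension of filing deadlines ran from June 16, 2017 to January 25, 2018, the deadline is extended by 223 days to November 29, 2018.
Because the pending related arbitration ran from April 19, 2018 to November 3, 2018, the deadline is extended by 198 days to June 15, 2019.
Filing on May 30, 2019 beat the June 15, 2019 deadline — the action is timely.

TIMELY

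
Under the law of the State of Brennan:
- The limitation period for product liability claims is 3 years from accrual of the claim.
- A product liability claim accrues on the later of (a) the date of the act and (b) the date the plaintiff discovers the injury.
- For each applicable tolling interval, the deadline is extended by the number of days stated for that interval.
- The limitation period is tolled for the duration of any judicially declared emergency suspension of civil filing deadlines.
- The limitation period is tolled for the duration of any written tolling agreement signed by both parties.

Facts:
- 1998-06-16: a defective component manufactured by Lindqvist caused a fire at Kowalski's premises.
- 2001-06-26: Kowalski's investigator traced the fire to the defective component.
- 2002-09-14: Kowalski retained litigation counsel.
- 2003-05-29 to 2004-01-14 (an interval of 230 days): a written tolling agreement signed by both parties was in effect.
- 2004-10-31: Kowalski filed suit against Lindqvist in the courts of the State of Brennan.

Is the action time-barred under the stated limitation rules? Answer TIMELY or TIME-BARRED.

Taking the later of the act (1998-06-16) and discovery (2001-06-26), the claim accrued on 2001-06-26.
3 years from 2001-06-26 is 2004-06-26.
The written tolling agreement from 2003-05-29 to 2004-01-14 tolled the period for 230 days, extending the deadline to 2005-02-11.
Nothing else in the chronology tolls or restarts the period.
Kowalski filed on 2004-10-31, before the 2005-02-11 deadline, so the action is timely.

TIMELY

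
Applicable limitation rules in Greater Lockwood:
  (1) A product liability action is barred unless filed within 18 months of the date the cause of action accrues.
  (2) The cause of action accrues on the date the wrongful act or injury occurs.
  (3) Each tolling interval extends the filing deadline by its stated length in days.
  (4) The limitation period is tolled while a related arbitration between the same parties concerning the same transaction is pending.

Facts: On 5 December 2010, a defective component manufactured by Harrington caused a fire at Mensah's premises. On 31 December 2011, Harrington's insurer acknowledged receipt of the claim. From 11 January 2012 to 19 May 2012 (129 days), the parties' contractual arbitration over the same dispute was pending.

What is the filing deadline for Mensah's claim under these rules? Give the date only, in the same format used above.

The limitation period began to run on 5 December 2010.
18 months from 5 December 2010 is 5 June 2012.
The pending related arbitration from 11 January 2012 to 19 May 2012 tolled the period for 129 days, extending the deadline to 12 October 2012.
None of the other events listed affects the running of the period under the stated rules.

12 October 2012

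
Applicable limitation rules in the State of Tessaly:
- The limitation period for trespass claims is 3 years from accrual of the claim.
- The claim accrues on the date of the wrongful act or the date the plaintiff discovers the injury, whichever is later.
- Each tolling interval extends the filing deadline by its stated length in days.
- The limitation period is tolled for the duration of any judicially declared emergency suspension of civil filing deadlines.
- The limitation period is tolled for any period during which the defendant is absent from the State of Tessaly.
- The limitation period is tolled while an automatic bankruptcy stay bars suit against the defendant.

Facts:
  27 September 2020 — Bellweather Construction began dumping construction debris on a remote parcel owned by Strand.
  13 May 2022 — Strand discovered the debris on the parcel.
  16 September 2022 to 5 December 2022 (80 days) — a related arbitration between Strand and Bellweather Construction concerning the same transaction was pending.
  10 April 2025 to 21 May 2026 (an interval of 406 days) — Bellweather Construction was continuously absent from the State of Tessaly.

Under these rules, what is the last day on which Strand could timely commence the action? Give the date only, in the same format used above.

The claim accrued on 13 May 2022 — the later of the 27 September 2020 act and the 13 May 2022 discovery.
The untolled deadline — 3 years after 13 May 2022 — is 13 May 2025.
Because the defendant's absence from the jurisdiction ran from 10 April 2025 to 21 May 2026, the deadline is extended by 406 days to 23 June 2026.
No stated provision tolls the period for a pending arbitration, so the interval from 16 September 2022 to 5 December 2022 has no effect on the deadline.

23 June 2026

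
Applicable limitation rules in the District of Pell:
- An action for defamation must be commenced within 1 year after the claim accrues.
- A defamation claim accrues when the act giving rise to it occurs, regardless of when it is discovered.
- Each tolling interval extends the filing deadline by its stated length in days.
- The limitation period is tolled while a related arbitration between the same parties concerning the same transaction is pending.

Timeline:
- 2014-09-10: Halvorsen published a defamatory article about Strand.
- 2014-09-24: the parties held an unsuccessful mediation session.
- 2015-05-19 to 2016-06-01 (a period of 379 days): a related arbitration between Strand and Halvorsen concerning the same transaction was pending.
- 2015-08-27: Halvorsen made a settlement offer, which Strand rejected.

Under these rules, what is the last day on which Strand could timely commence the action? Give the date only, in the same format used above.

2016-09-23

The limitation period began to run on 2014-09-10.
1 year from 2014-09-10 is 2015-09-10.
The pending related arbitration from 2015-05-19 to 2016-06-01 tolled the period for 379 days, extending the deadline to 2016-09-23.
Nothing else in the chronology tolls or restarts the period.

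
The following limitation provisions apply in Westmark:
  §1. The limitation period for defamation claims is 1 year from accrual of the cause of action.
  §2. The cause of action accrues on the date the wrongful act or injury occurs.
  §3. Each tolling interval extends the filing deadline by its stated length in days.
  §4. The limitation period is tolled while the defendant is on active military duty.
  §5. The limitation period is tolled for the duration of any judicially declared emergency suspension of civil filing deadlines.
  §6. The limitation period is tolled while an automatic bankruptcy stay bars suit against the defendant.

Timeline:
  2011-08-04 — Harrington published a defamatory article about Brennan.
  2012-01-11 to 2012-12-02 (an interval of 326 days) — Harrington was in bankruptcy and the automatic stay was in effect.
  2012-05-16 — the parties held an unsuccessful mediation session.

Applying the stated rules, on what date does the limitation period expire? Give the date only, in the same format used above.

The cause of action accrued on 2011-08-04, the date of the act.
1 year from 2011-08-04 is 2012-08-04.
The automatic bankruptcy stay from 2012-01-11 to 2012-12-02 tolled the period for 326 days, extending the deadline to 2013-06-26.
None of the other events listed affects the running of the period under the stated rules.

2013-06-26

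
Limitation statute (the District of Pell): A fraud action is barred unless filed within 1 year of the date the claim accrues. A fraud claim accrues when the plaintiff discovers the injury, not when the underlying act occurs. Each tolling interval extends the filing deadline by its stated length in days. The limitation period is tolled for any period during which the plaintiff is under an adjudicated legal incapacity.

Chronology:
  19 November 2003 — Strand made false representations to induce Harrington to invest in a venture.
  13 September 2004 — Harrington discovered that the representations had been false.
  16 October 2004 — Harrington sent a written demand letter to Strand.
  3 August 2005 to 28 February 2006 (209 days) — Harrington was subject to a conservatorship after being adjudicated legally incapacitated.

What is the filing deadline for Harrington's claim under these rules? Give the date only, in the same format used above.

The claim did not accrue until Harrington discovered the injury on 13 September 2004; the 19 November 2003 act date does not start the clock under the stated rule.
1 year from 13 September 2004 is 13 September 2005.
The plaintiff's legal incapacity from 3 August 2005 to 28 February 2006 tolled the period for 209 days, extending the deadline to 10 April 2006.
None of the other events listed affects the running of the period under the stated rules.

10 April 2006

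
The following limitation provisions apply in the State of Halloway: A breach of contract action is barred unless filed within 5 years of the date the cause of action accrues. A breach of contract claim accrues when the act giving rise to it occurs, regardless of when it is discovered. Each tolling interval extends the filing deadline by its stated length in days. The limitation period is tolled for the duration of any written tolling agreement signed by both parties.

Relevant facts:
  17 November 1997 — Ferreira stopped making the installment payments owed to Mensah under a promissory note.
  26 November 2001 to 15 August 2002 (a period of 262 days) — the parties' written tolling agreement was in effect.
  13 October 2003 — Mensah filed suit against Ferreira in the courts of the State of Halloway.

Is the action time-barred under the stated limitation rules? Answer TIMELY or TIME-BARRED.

TIME-BARRED

The cause of action accrued on 17 November 1997, the date of the act.
5 years from 17 November 1997 is 17 November 2002.
The period was tolled for 262 days by the written tolling agreement (26 November 2001 to 15 August 2002), pushing the deadline to 6 August 2003.
The 13 October 2003 filing falls after the 6 August 2003 deadline; the claim is time-barred.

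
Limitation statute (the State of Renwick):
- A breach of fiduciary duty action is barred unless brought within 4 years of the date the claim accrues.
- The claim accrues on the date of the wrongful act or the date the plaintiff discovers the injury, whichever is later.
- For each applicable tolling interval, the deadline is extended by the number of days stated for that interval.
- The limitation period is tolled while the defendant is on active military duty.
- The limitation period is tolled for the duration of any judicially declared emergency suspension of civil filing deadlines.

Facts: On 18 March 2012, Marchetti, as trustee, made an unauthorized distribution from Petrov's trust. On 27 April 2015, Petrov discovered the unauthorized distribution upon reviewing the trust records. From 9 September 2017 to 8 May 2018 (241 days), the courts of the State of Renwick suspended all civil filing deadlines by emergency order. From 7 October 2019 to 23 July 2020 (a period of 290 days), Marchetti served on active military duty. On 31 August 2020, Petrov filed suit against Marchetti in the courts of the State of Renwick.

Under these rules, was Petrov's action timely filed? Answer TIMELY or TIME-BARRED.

TIMELY

Because discovery on 27 April 2015 post-dates the 18 March 2012 act, accrual under the later-of rule falls on 27 April 2015.
The untolled deadline — 4 years after 27 April 2015 — is 27 April 2019.
Because the emergency suspension of filing deadlines ran from 9 September 2017 to 8 May 2018, the deadline is extended by 241 days to 24 December 2019.
Because the defendant's active military service ran from 7 October 2019 to 23 July 2020, the deadline is extended by 290 days to 9 October 2020.
Petrov filed on 31 August 2020, before the 9 October 2020 deadline, so the action is timely.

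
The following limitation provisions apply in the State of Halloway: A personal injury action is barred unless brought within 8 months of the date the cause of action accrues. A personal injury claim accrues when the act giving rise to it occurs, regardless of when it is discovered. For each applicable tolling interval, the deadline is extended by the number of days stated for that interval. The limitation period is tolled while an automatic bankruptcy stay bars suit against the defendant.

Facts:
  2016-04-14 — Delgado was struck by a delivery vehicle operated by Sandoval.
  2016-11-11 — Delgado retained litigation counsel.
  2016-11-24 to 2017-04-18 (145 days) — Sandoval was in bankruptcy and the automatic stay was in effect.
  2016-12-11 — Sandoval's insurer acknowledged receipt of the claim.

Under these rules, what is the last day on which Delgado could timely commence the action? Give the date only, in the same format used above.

2017-05-08

The claim accrued on 2016-04-14, when the wrongful act occurred.
Adding the 8 months base period to 2016-04-14 gives a deadline of 2016-12-14, before any tolling.
The automatic bankruptcy stay from 2016-11-24 to 2017-04-18 tolled the period for 145 days, extending the deadline to 2017-05-08.
Nothing else in the chronology tolls or restarts the period.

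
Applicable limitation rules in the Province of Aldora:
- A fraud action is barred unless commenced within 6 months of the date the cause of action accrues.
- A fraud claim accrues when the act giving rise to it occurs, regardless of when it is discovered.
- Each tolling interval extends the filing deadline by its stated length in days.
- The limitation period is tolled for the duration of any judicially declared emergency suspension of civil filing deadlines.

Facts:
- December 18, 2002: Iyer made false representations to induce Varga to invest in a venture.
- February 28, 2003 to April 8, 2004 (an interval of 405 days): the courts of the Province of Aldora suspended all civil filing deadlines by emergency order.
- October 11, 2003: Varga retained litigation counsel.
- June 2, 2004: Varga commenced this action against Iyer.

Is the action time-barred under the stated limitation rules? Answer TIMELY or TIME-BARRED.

TIMELY

The cause of action accrued on December 18, 2002, the date of the act.
6 months from December 18, 2002 is June 18, 2003.
Because the emergency suspension of filing deadlines ran from February 28, 2003 to April 8, 2004, the deadline is extended by 405 days to July 27, 2004.
None of the other events listed affects the running of the period under the stated rules.
The June 2, 2004 filing precedes the July 27, 2004 deadline; the claim is timely.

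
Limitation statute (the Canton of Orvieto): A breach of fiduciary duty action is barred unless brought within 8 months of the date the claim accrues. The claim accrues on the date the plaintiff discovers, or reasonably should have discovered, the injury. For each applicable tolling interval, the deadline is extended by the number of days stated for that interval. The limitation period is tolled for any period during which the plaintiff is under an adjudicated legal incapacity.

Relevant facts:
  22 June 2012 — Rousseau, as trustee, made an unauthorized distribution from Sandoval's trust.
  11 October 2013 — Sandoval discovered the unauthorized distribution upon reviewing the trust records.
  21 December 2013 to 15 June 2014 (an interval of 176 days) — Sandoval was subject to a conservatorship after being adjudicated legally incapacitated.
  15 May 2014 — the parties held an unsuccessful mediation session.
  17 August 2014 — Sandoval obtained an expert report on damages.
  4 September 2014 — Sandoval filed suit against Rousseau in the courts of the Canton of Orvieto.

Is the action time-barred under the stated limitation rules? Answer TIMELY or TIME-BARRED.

TIMELY

Accrual is tied to discovery, so the period began on 11 October 2013 rather than on 22 June 2012 when the act occurred.
8 months from 11 October 2013 is 11 June 2014.
The period was tolled for 176 days by the plaintiff's legal incapacity (21 December 2013 to 15 June 2014), pushing the deadline to 4 December 2014.
The other events in the timeline have no effect on the limitation period under the stated rules.
Filing on 4 September 2014 beat the 4 December 2014 deadline — the action is timely.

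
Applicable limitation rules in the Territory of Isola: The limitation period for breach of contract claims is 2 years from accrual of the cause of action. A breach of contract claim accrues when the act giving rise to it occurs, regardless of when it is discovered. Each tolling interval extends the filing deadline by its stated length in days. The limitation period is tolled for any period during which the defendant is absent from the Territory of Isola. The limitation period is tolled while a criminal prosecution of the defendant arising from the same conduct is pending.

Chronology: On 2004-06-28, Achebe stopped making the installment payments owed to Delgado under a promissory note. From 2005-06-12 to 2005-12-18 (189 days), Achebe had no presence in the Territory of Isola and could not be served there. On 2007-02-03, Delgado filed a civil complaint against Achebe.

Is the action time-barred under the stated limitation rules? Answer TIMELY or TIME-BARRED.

The claim accrued on 2004-06-28, when the wrongful act occurred.
The untolled deadline — 2 years after 2004-06-28 — is 2006-06-28.
The period was tolled for 189 days by the defendant's absence from the jurisdiction (2005-06-12 to 2005-12-18), pushing the deadline to 2007-01-03.
The 2007-02-03 filing falls after the 2007-01-03 deadline; the claim is time-barred.

TIME-BARRED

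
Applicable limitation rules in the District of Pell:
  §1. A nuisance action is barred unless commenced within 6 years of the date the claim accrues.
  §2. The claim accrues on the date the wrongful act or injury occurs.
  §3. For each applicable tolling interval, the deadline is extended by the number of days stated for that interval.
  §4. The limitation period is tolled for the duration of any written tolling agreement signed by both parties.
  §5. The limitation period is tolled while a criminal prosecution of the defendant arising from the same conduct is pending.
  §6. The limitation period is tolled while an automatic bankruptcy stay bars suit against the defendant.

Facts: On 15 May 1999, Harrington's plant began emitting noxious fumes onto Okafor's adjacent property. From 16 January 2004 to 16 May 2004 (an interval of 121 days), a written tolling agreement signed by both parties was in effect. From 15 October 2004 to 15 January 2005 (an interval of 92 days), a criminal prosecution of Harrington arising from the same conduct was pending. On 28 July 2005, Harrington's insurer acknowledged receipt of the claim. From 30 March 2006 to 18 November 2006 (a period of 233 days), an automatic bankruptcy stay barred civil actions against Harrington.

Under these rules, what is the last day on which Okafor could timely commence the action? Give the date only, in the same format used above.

14 December 2005

The claim accrued on 15 May 1999, the date of the act.
6 years from 15 May 1999 is 15 May 2005.
The written tolling agreement from 16 January 2004 to 16 May 2004 tolled the period for 121 days, extending the deadline to 13 September 2005.
Because the pending criminal prosecution ran from 15 October 2004 to 15 January 2005, the deadline is extended by 92 days to 14 December 2005.
The automatic bankruptcy stay starting 30 March 2006 came too late — the period had run on 14 December 2005 — and so does not extend the deadline.
The other events in the timeline have no effect on the limitation period under the stated rules.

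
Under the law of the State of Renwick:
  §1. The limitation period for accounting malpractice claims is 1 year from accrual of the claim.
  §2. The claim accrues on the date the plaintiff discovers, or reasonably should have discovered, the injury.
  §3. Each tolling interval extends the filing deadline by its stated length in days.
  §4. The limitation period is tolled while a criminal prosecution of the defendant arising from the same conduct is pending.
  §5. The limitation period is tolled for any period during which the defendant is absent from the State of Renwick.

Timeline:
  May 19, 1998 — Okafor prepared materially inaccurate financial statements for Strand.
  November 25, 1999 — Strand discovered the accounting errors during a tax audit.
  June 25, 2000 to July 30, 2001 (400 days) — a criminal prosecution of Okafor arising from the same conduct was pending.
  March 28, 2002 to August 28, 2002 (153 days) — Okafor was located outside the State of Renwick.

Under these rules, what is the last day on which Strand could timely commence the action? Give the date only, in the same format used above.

December 30, 2001

Accrual is tied to discovery, so the period began on November 25, 1999 rather than on May 19, 1998 when the act occurred.
Adding the 1 year base period to November 25, 1999 gives a deadline of November 25, 2000, before any tolling.
The period was tolled for 400 days by the pending criminal prosecution (June 25, 2000 to July 30, 2001), pushing the deadline to December 30, 2001.
The defendant's absence from the jurisdiction starting March 28, 2002 came too late — the period had run on December 30, 2001 — and so does not extend the deadline.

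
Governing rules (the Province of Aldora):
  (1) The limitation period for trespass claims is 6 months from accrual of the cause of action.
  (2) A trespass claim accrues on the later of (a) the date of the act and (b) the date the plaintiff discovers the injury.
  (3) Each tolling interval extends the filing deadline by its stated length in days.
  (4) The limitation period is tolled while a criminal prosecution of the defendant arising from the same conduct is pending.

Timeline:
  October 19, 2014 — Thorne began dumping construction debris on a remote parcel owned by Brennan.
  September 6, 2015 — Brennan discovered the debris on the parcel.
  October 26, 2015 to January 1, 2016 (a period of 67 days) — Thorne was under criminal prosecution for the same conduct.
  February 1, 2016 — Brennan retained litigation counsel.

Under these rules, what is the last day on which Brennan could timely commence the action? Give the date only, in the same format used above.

Taking the later of the act (October 19, 2014) and discovery (September 6, 2015), the claim accrued on September 6, 2015.
The untolled deadline — 6 months after September 6, 2015 — is March 6, 2016.
The period was tolled for 67 days by the pending criminal prosecution (October 26, 2015 to January 1, 2016), pushing the deadline to May 12, 2016.
None of the other events listed affects the running of the period under the stated rules.

May 12, 2016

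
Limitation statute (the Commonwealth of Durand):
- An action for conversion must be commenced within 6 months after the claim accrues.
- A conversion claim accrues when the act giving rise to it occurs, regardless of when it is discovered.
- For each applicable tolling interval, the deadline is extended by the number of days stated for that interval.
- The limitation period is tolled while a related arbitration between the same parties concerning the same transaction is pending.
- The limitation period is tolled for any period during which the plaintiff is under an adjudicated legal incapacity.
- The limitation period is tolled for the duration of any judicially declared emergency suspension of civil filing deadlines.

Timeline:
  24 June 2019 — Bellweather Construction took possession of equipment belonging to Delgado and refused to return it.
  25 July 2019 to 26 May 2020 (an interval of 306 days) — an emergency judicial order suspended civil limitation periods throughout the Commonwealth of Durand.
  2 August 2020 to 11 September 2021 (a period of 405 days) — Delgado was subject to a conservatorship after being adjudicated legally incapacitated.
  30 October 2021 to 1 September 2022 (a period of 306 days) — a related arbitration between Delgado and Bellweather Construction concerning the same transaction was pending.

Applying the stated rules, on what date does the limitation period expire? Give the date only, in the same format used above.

The claim accrued on 24 June 2019, the date of the act.
6 months from 24 June 2019 is 24 December 2019.
The period was tolled for 306 days by the emergency suspension of filing deadlines (25 July 2019 to 26 May 2020), pushing the deadline to 25 October 2020.
The plaintiff's legal incapacity from 2 August 2020 to 11 September 2021 tolled the period for 405 days, extending the deadline to 4 December 2021.
The period was tolled for 306 days by the pending related arbitration (30 October 2021 to 1 September 2022), pushing the deadline to 6 October 2022.

6 October 2022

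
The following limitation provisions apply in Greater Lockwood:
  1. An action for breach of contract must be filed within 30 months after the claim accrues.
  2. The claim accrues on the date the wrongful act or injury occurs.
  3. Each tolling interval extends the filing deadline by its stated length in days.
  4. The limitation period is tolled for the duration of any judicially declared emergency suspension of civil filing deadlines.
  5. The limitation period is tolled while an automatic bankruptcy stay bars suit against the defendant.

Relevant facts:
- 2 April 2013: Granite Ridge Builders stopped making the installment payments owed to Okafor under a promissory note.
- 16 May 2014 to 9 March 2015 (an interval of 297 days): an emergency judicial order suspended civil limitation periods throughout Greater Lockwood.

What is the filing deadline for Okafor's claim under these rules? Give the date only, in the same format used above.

The limitation period began to run on 2 April 2013.
Adding the 30 months base period to 2 April 2013 gives a deadline of 2 October 2015, before any tolling.
The period was tolled for 297 days by the emergency suspension of filing deadlines (16 May 2014 to 9 March 2015), pushing the deadline to 25 July 2016.

25 July 2016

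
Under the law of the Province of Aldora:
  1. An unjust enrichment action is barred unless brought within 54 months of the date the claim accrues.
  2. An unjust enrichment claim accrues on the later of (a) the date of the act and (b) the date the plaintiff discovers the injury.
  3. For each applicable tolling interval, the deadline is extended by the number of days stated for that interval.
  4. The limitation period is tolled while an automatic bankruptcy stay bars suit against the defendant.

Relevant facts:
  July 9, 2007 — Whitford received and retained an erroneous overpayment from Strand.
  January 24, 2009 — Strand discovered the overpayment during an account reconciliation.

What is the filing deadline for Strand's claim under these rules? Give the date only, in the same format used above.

July 24, 2013

The claim accrued on January 24, 2009 — the later of the July 9, 2007 act and the January 24, 2009 discovery.
The untolled deadline — 54 months after January 24, 2009 — is July 24, 2013.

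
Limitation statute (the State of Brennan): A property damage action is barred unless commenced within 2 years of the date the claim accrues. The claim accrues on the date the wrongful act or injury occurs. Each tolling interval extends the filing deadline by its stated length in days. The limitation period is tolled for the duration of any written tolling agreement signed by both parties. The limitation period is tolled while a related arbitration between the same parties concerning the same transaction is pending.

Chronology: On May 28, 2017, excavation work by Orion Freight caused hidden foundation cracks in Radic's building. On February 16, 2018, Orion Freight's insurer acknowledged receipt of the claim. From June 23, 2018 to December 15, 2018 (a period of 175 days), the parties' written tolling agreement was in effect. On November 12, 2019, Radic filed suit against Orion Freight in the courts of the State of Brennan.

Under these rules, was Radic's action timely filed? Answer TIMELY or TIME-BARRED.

TIMELY

The limitation period began to run on May 28, 2017.
The untolled deadline — 2 years after May 28, 2017 — is May 28, 2019.
Because the written tolling agreement ran from June 23, 2018 to December 15, 2018, the deadline is extended by 175 days to November 19, 2019.
Nothing else in the chronology tolls or restarts the period.
Filing on November 12, 2019 beat the November 19, 2019 deadline — the action is timely.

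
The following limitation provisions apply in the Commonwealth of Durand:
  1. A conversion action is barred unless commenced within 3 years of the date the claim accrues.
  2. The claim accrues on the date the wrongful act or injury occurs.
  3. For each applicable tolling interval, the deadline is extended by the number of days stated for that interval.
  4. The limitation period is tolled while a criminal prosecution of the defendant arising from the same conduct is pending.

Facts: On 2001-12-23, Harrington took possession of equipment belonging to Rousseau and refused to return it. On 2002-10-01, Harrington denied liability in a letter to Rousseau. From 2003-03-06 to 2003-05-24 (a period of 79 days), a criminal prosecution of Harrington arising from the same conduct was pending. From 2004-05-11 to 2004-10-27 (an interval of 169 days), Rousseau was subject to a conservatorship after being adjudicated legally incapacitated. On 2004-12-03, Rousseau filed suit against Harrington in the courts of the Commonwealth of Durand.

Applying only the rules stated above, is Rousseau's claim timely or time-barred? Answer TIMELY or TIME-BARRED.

TIMELY

The limitation period began to run on 2001-12-23.
Adding the 3 years base period to 2001-12-23 gives a deadline of 2004-12-23, before any tolling.
The pending criminal prosecution from 2003-03-06 to 2003-05-24 tolled the period for 79 days, extending the deadline to 2005-03-12.
No stated provision tolls the period for the plaintiff's incapacity, so the interval from 2004-05-11 to 2004-10-27 has no effect on the deadline.
The other events in the timeline have no effect on the limitation period under the stated rules.
The 2004-12-03 filing precedes the 2005-03-12 deadline; the claim is timely.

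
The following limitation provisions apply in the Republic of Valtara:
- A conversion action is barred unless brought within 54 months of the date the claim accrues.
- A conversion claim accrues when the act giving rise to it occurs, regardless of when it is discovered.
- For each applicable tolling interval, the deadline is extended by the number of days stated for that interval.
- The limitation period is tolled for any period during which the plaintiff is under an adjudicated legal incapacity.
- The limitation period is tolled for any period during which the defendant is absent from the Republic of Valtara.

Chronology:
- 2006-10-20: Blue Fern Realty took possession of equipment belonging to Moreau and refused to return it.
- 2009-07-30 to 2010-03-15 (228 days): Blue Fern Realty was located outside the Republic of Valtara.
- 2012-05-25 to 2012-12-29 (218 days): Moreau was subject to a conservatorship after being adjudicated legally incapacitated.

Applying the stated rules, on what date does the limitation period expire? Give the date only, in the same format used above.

The claim accrued on 2006-10-20, when the wrongful act occurred.
54 months from 2006-10-20 is 2011-04-20.
Because the defendant's absence from the jurisdiction ran from 2009-07-30 to 2010-03-15, the deadline is extended by 228 days to 2011-12-04.
By the time the plaintiff's legal incapacity began on 2012-05-25, the limitation period had already expired on 2011-12-04; that interval cannot revive it.

2011-12-04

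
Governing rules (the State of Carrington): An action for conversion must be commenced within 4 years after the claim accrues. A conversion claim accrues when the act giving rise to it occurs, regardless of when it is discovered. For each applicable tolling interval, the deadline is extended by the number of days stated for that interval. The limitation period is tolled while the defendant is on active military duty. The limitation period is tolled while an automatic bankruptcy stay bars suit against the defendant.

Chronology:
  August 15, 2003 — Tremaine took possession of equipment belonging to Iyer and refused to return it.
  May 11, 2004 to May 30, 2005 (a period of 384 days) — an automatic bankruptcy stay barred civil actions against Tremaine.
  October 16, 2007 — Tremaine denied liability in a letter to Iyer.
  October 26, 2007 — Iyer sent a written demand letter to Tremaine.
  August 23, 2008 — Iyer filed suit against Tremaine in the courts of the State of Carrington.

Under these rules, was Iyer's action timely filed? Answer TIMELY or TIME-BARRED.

The claim accrued on August 15, 2003, when the wrongful act occurred.
Adding the 4 years base period to August 15, 2003 gives a deadline of August 15, 2007, before any tolling.
The automatic bankruptcy stay from May 11, 2004 to May 30, 2005 tolled the period for 384 days, extending the deadline to September 2, 2008.
Nothing else in the chronology tolls or restarts the period.
The August 23, 2008 filing precedes the September 2, 2008 deadline; the claim is timely.

TIMELY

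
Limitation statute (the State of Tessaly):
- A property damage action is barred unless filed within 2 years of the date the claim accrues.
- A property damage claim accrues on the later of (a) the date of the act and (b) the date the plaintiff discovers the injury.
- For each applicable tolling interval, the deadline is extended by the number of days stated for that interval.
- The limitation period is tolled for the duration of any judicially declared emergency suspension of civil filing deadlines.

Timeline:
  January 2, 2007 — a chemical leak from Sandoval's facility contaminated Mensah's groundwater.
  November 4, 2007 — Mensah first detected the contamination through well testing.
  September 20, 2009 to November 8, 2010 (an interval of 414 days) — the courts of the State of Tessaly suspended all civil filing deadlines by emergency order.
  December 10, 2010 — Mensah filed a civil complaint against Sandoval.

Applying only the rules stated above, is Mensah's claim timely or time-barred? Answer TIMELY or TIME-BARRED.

TIMELY

Taking the later of the act (January 2, 2007) and discovery (November 4, 2007), the claim accrued on November 4, 2007.
The untolled deadline — 2 years after November 4, 2007 — is November 4, 2009.
The emergency suspension of filing deadlines from September 20, 2009 to November 8, 2010 tolled the period for 414 days, extending the deadline to December 23, 2010.
Filing on December 10, 2010 beat the December 23, 2010 deadline — the action is timely.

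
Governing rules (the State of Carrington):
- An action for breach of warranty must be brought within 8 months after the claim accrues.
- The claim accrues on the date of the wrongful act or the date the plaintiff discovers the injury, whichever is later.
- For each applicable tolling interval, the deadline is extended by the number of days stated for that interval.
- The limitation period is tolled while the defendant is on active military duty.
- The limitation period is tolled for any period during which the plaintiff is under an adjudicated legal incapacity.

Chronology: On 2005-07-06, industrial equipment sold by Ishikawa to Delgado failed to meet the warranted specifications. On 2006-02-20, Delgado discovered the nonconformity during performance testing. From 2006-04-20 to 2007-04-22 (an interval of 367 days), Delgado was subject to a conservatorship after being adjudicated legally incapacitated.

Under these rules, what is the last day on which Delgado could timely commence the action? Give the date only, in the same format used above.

Because discovery on 2006-02-20 post-dates the 2005-07-06 act, accrual under the later-of rule falls on 2006-02-20.
The untolled deadline — 8 months after 2006-02-20 — is 2006-10-20.
Because the plaintiff's legal incapacity ran from 2006-04-20 to 2007-04-22, the deadline is extended by 367 days to 2007-10-22.

2007-10-22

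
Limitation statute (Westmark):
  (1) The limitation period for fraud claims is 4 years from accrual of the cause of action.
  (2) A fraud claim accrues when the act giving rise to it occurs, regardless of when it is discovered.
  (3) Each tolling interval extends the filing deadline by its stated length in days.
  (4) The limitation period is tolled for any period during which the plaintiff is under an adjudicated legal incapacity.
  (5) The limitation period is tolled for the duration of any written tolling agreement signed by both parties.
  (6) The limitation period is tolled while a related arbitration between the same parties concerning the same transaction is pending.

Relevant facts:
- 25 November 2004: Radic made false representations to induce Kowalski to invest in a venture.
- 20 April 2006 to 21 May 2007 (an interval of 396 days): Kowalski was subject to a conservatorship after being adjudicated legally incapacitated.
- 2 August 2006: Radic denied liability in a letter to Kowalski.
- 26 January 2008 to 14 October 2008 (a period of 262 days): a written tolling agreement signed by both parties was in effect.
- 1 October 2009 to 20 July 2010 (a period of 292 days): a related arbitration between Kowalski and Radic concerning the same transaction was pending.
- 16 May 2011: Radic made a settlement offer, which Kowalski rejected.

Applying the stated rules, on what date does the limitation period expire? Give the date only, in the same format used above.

The claim accrued on 25 November 2004, when the wrongful act occurred.
Adding the 4 years base period to 25 November 2004 gives a deadline of 25 November 2008, before any tolling.
The plaintiff's legal incapacity from 20 April 2006 to 21 May 2007 tolled the period for 396 days, extending the deadline to 26 December 2009.
Because the written tolling agreement ran from 26 January 2008 to 14 October 2008, the deadline is extended by 262 days to 14 September 2010.
The period was tolled for 292 days by the pending related arbitration (1 October 2009 to 20 July 2010), pushing the deadline to 3 July 2011.
The other events in the timeline have no effect on the limitation period under the stated rules.

3 July 2011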